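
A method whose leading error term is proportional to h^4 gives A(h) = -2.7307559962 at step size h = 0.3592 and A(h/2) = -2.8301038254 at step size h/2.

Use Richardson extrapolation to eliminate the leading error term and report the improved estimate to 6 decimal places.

r = 4, so 2^r = 16.
Numerator 16 × A(h/2) − A(h) = 16 × (-2.8301038254) − (-2.7307559962) = -42.5509052102
(16 × (-2.8301038254) − (-2.7307559962))/(16 − 1) = -2.8367270140

-2.836727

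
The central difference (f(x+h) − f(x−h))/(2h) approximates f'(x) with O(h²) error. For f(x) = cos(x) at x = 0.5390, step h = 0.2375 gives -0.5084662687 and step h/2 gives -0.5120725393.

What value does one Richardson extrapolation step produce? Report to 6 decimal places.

Leading term ∝ h^2; use weight 4 = 2^2.
2^2 × A(h/2) = -2.0482901572; minus A(h) gives -1.5398238885.
(4 × (-0.5120725393) − (-0.5084662687))/(4 − 1) = -0.5132746295

-0.513275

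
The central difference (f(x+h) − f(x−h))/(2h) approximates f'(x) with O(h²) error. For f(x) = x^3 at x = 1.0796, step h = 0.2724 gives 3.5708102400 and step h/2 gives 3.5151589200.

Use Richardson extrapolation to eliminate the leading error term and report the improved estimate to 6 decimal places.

3.496608

With r = 2 the leading error scales as h^2, so the weight is 2^2 = 4.
4×3.5151589200 − 3.5708102400 = 10.4898254400
Denominator 4 − 1 = 3.
Result: 3.4966084800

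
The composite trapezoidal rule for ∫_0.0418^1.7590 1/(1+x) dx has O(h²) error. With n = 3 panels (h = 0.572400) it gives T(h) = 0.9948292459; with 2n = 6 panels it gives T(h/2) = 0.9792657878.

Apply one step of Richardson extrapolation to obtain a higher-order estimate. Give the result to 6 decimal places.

0.974078

Method order is 2; weight 2^2 = 4.
Numerator 4×A(h/2) − A(h) = 4×0.9792657878 − 0.9948292459 = 2.9222339053
Divide by 2^2 − 1 = 3.
Result: 0.9740779684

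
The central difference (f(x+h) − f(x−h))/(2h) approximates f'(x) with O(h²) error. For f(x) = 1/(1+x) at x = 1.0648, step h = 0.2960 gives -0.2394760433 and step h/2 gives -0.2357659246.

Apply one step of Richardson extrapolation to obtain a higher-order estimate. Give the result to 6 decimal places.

-0.234529

r = 2, so 2^r = 4.
4·(-0.2357659246) = -0.9430636984; subtract (-0.2394760433) → -0.7035876551
Divide by 2^2 − 1 = 3.
(4·(-0.2357659246) − (-0.2394760433))/(4 − 1) = -0.2345292184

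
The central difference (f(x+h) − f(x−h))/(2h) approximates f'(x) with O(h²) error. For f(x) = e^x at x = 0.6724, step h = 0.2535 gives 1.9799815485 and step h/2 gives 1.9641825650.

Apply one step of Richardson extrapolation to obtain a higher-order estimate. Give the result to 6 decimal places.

r = 2, so 2^r = 4.
A(h/2) − A(h) = 1.9641825650 − 1.9799815485 = -0.0157989835
Divide by 2^2 − 1 = 3: (-0.0157989835)/3 = -0.0052663278
R = 1.9641825650 − 0.0052663278 = 1.9589162372
Shift from A(h/2): −0.0052663278.

1.958916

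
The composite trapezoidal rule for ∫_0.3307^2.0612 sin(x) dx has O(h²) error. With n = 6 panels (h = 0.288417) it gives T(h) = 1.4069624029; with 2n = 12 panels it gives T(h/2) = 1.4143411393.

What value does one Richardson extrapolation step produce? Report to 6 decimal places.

r = 2, so 2^r = 4.
4*1.4143411393 = 5.6573645572; 5.6573645572 − 1.4069624029 = 4.2504021543
R = 4.2504021543/3 = 1.4168007181

1.416801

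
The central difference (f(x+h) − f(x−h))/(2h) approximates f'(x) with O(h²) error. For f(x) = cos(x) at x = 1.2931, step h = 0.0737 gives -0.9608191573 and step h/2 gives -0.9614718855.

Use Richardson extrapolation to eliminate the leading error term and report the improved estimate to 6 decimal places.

r = 2: numerator weight 4, denominator 3.
4×(-0.9614718855) − (-0.9608191573) = -2.8850683847
(-2.8850683847) ÷ 3 = -0.9616894616

-0.961689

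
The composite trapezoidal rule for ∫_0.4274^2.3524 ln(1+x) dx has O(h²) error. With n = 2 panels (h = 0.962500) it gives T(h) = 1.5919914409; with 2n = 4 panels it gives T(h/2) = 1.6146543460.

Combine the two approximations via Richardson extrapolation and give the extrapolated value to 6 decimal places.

Error is O(h^2); halving h shrinks it by 2^2 = 4.
4·1.6146543460 = 6.4586173840; 6.4586173840 − 1.5919914409 = 4.8666259431
4.8666259431 ÷ 3 = 1.6222086477

1.622209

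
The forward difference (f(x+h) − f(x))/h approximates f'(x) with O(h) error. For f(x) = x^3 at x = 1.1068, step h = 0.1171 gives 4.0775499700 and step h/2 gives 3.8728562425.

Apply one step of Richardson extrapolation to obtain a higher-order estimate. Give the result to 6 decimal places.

r = 1, so 2^r = 2.
2·3.8728562425 = 7.7457124850; subtract 4.0775499700 → 3.6681625150
Divide by 2^1 − 1 = 1.
R = 3.6681625150/1 = 3.6681625150

3.668163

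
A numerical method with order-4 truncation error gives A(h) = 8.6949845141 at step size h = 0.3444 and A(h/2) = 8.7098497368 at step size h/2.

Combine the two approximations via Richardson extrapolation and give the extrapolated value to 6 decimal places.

8.710841

r = 4: numerator weight 16, denominator 15.
2^4 × A(h/2) = 139.3575957888; minus A(h) gives 130.6626112747.
Divide by 2^4 − 1 = 15.
Extrapolated: 130.6626112747 / 15 = 8.7108407516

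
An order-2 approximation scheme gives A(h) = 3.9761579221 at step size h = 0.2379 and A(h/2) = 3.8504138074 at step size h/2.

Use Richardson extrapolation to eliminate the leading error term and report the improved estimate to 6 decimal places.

3.808499

Method order is 2; weight 2^2 = 4.
2^2×A(h/2) = 15.4016552296; minus A(h) gives 11.4254973075.
Divide by 2^2 − 1 = 3.
R = 11.4254973075/3 = 3.8084991025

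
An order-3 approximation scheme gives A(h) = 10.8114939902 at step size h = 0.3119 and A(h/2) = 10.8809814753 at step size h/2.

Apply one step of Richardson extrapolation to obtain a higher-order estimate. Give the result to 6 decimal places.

Leading term ∝ h^3; use weight 8 = 2^3.
Numerator 8·A(h/2) − A(h) = 8·10.8809814753 − 10.8114939902 = 76.2363578122
R = 76.2363578122/7 = 10.8909082589
Correction |R − A(h/2)| = 9.927e-03; gap |A(h/2) − A(h)| = 6.949e-02.

10.890908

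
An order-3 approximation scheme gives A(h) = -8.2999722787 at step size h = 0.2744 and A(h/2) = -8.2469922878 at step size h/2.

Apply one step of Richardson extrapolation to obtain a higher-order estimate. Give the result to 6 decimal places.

-8.239424

r = 3, so 2^r = 8.
8*(-8.2469922878) = -65.9759383024; (-65.9759383024) − (-8.2999722787) = -57.6759660237
Divide by 2^3 − 1 = 7.
Result: -8.2394237177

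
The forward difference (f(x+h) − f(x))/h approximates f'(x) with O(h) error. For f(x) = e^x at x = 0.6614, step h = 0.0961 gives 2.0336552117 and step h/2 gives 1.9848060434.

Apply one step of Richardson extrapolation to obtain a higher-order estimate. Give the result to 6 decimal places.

1.935957

With r = 1 the leading error scales as h^1, so the weight is 2^1 = 2.
2*1.9848060434 = 3.9696120868; 3.9696120868 − 2.0336552117 = 1.9359568751
Denominator 2 − 1 = 1.
So the Richardson estimate is 1.9359568751.
Correction |R − A(h/2)| = 4.885e-02; gap |A(h/2) − A(h)| = 4.885e-02.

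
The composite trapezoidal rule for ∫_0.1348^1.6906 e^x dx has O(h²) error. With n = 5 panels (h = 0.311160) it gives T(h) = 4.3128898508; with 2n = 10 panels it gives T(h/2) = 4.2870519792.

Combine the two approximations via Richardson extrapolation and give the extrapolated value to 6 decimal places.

4.278439

With r = 2 the leading error scales as h^2, so the weight is 2^2 = 4.
Top: 4(4.2870519792) − (4.3128898508) = 12.8353180660
Denominator 4 − 1 = 3.
Extrapolated: 12.8353180660 / 3 = 4.2784393553
Shift from A(h/2): −0.0086126239.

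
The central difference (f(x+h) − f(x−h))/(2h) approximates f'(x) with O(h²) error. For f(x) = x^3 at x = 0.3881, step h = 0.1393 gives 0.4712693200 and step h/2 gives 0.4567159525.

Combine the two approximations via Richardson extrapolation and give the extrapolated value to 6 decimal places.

Leading term ∝ h^2; use weight 4 = 2^2.
Numerator 4×A(h/2) − A(h) = 4×0.4567159525 − 0.4712693200 = 1.3555944900
R = 1.3555944900/3 = 0.4518648300

0.451865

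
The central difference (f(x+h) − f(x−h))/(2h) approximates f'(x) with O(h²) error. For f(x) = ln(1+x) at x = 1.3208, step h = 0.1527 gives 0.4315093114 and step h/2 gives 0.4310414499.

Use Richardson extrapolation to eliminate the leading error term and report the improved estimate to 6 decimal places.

0.430885

The method has order 2: 2^2 = 4.
4*0.4310414499 = 1.7241657996; subtract 0.4315093114 → 1.2926564882
Extrapolated: 1.2926564882 / 3 = 0.4308854961
Gap between inputs: 4.679e-04; correction applied: −0.0001559538.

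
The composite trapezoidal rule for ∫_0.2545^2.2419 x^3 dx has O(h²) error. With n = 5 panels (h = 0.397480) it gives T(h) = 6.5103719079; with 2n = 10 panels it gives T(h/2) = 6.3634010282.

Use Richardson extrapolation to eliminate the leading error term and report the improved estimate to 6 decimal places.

Leading term ∝ h^2; use weight 4 = 2^2.
Numerator 4·A(h/2) − A(h) = 4·6.3634010282 − 6.5103719079 = 18.9432322049
Divide by 2^2 − 1 = 3.
Extrapolated: 18.9432322049 / 3 = 6.3144107350

6.314411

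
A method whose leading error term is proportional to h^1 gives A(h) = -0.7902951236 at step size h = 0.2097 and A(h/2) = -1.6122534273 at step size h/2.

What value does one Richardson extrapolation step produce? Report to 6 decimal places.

-2.434212

r = 1, so 2^r = 2.
Numerator 2×A(h/2) − A(h) = 2×(-1.6122534273) − (-0.7902951236) = -2.4342117310
(2×(-1.6122534273) − (-0.7902951236))/(2 − 1) = -2.4342117310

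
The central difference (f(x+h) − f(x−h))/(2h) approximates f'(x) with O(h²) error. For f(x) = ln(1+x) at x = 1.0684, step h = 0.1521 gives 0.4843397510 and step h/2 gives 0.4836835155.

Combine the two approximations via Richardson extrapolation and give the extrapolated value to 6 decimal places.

0.483465

r = 2, so 2^r = 4.
4×0.4836835155 − 0.4843397510 = 1.4503943110
(4×0.4836835155 − 0.4843397510)/(4 − 1) = 0.4834647703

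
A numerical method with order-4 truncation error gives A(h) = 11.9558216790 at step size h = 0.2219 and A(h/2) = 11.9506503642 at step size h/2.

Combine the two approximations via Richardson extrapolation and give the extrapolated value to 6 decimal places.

The method has order 4: 2^4 = 16.
16*11.9506503642 = 191.2104058272; 191.2104058272 − 11.9558216790 = 179.2545841482
Divide by 2^4 − 1 = 15.
Extrapolated: 179.2545841482 / 15 = 11.9503056099
Correction |R − A(h/2)| = 3.448e-04; gap |A(h/2) − A(h)| = 5.171e-03.

11.950306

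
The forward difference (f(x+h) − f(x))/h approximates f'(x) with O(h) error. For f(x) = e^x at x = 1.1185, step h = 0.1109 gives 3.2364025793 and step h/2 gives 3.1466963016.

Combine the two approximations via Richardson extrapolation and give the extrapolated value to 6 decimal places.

Method order is 1; weight 2^1 = 2.
Top: 2(3.1466963016) − (3.2364025793) = 3.0569900239
Denominator 2 − 1 = 1.
Result: 3.0569900239

3.056990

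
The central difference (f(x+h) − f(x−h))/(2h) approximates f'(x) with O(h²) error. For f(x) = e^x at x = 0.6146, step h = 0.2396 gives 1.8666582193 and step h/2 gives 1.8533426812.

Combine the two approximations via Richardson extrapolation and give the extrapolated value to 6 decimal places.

r = 2, so 2^r = 4.
2^2×A(h/2) = 7.4133707248; minus A(h) gives 5.5467125055.
Denominator 4 − 1 = 3.
Extrapolated: 5.5467125055 / 3 = 1.8489041685
Shift from A(h/2): −0.0044385127.

1.848904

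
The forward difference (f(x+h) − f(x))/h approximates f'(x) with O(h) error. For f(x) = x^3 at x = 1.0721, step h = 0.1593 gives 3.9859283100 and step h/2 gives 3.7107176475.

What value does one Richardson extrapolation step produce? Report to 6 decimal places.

3.435507

Order 1 gives 2^r = 2 and 2^r − 1 = 1.
2*3.7107176475 − 3.9859283100 = 3.4355069850
Divide by 2^1 − 1 = 1.
Extrapolated: 3.4355069850 / 1 = 3.4355069850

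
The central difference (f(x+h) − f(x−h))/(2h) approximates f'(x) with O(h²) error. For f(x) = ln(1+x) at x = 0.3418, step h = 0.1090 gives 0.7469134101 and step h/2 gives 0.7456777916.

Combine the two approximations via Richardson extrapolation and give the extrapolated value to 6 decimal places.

The method has order 2: 2^2 = 4.
Top: 4(0.7456777916) − (0.7469134101) = 2.2357977563
Denominator 4 − 1 = 3.
R = 2.2357977563/3 = 0.7452659188

0.745266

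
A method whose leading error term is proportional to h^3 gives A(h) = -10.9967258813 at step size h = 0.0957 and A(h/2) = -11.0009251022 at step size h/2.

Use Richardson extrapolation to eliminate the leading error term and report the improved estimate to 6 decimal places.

r = 3: numerator weight 8, denominator 7.
A(h/2) − A(h) = -11.0009251022 − (-10.9967258813) = -0.0041992209
Divide by 2^3 − 1 = 7: (-0.0041992209)/7 = -0.0005998887
R = -11.0009251022 − 0.0005998887 = -11.0015249909

-11.001525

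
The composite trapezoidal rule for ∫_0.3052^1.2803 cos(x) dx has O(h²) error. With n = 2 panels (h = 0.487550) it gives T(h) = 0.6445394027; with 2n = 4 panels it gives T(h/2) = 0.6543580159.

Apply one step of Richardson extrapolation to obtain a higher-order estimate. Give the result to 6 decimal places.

Method order is 2; weight 2^2 = 4.
Weighted: 2.6174320636 − 0.6445394027 = 1.9728926609
Divide by 2^2 − 1 = 3.
1.9728926609 ÷ 3 = 0.6576308870

0.657631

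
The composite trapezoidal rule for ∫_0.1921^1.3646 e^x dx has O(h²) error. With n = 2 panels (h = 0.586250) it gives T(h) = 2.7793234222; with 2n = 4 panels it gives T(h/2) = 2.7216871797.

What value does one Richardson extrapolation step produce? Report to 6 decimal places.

2.702475

Error is O(h^2); halving h shrinks it by 2^2 = 4.
4·2.7216871797 = 10.8867487188; subtract 2.7793234222 → 8.1074252966
(4·2.7216871797 − 2.7793234222)/(4 − 1) = 2.7024750989
Shift from A(h/2): −0.0192120808.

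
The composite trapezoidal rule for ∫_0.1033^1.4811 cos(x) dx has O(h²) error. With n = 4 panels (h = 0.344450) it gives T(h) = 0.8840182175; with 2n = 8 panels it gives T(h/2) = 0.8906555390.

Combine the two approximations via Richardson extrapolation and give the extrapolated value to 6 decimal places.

Error is O(h^2); halving h shrinks it by 2^2 = 4.
Numerator 4·A(h/2) − A(h) = 4·0.8906555390 − 0.8840182175 = 2.6786039385
Denominator 4 − 1 = 3.
2.6786039385 ÷ 3 = 0.8928679795

0.892868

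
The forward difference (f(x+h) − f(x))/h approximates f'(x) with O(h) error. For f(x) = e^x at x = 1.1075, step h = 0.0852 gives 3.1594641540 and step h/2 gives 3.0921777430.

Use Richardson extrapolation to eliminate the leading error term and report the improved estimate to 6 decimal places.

3.024891

Error is O(h^1); halving h shrinks it by 2^1 = 2.
2*3.0921777430 − 3.1594641540 = 3.0248913320
(2*3.0921777430 − 3.1594641540)/(2 − 1) = 3.0248913320
Correction |R − A(h/2)| = 6.729e-02; gap |A(h/2) − A(h)| = 6.729e-02.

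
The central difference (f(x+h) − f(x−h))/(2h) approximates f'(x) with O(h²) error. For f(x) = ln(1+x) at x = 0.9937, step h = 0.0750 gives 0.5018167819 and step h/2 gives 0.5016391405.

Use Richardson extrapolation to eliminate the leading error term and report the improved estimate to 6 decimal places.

0.501580

r = 2: numerator weight 4, denominator 3.
4*0.5016391405 = 2.0065565620; subtract 0.5018167819 → 1.5047397801
Extrapolated: 1.5047397801 / 3 = 0.5015799267
Correction |R − A(h/2)| = 5.921e-05; gap |A(h/2) − A(h)| = 1.776e-04.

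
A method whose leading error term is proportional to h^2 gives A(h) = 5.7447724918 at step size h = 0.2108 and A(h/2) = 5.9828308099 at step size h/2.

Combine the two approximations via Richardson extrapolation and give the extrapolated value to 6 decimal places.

6.062184

The method has order 2: 2^2 = 4.
4×5.9828308099 = 23.9313232396; 23.9313232396 − 5.7447724918 = 18.1865507478
Denominator 4 − 1 = 3.
R = 18.1865507478/3 = 6.0621835826
Gap between inputs: 2.381e-01; correction applied: +0.0793527727.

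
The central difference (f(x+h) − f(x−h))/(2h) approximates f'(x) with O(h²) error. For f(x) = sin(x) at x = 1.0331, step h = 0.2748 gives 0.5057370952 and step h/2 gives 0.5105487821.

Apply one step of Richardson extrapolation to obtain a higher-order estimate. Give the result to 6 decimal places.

With r = 2 the leading error scales as h^2, so the weight is 2^2 = 4.
Top: 4(0.5105487821) − (0.5057370952) = 1.5364580332
1.5364580332 ÷ 3 = 0.5121526777

0.512153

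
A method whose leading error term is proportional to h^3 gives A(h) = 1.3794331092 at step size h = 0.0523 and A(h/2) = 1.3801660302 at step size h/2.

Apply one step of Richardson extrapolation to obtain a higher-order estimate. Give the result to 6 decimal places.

r = 3, so 2^r = 8.
8 × 1.3801660302 − 1.3794331092 = 9.6618951324
Denominator 8 − 1 = 7.
R = 9.6618951324/7 = 1.3802707332

1.380271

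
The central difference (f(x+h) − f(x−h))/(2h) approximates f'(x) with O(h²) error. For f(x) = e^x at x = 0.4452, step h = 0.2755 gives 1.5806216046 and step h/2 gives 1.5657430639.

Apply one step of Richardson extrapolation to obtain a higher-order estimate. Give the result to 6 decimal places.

With r = 2 the leading error scales as h^2, so the weight is 2^2 = 4.
Difference of the inputs: 1.5657430639 − 1.5806216046 = -0.0148785407
Divide by 2^2 − 1 = 3: (-0.0148785407)/3 = -0.0049595136
R = 1.5657430639 − 0.0049595136 = 1.5607835503
Shift from A(h/2): −0.0049595136.

1.560784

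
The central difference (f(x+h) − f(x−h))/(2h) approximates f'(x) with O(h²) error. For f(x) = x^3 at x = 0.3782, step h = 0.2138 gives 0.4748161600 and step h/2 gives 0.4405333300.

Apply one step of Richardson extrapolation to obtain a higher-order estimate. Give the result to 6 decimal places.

0.429106

r = 2, so 2^r = 4.
4·0.4405333300 = 1.7621333200; subtract 0.4748161600 → 1.2873171600
(4·0.4405333300 − 0.4748161600)/(4 − 1) = 0.4291057200
Shift from A(h/2): −0.0114276100.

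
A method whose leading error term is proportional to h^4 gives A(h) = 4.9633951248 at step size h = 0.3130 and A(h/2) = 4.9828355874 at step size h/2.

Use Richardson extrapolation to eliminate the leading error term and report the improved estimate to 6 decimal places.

4.984132

Order 4 gives 2^r = 16 and 2^r − 1 = 15.
Numerator 16 × A(h/2) − A(h) = 16 × 4.9828355874 − 4.9633951248 = 74.7619742736
Divide by 2^4 − 1 = 15.
74.7619742736 ÷ 15 = 4.9841316182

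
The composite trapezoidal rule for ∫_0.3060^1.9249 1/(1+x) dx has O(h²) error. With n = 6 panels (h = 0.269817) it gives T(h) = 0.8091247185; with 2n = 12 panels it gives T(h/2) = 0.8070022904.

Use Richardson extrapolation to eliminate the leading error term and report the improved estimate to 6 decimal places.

r = 2: numerator weight 4, denominator 3.
Weighted: 3.2280091616 − 0.8091247185 = 2.4188844431
Extrapolated: 2.4188844431 / 3 = 0.8062948144

0.806295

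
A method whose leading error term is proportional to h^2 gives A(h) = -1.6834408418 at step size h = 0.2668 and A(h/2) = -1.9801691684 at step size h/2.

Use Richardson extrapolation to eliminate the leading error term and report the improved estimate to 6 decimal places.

r = 2: numerator weight 4, denominator 3.
Top: 4(-1.9801691684) − (-1.6834408418) = -6.2372358318
Divide by 2^2 − 1 = 3.
(-6.2372358318) ÷ 3 = -2.0790786106

-2.079079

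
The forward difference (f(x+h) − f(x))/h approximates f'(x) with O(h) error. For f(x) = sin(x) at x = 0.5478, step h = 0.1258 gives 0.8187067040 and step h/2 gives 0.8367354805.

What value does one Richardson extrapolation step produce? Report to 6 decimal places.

With r = 1 the leading error scales as h^1, so the weight is 2^1 = 2.
2·0.8367354805 = 1.6734709610; subtract 0.8187067040 → 0.8547642570
Divide by 2^1 − 1 = 1.
So the Richardson estimate is 0.8547642570.
Gap between inputs: 1.803e-02; correction applied: +0.0180287765.

0.854764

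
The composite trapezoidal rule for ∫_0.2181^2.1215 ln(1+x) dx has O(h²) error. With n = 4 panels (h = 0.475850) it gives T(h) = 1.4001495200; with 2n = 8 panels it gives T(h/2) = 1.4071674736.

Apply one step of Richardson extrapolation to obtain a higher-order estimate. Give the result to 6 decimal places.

The method has order 2: 2^2 = 4.
Difference of the inputs: 1.4071674736 − 1.4001495200 = 0.0070179536
Divide by 2^2 − 1 = 3: 0.0070179536/3 = 0.0023393179
R = A(h/2) + (A(h/2) − A(h))/3 = 1.4071674736 + 0.0023393179 = 1.4095067915
Correction |R − A(h/2)| = 2.339e-03; gap |A(h/2) − A(h)| = 7.018e-03.

1.409507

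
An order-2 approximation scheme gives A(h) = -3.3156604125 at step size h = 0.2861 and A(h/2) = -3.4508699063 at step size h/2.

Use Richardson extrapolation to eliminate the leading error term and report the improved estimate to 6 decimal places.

With r = 2 the leading error scales as h^2, so the weight is 2^2 = 4.
Top: 4(-3.4508699063) − (-3.3156604125) = -10.4878192127
(4*(-3.4508699063) − (-3.3156604125))/(4 − 1) = -3.4959397376
Shift from A(h/2): −0.0450698313.

-3.495940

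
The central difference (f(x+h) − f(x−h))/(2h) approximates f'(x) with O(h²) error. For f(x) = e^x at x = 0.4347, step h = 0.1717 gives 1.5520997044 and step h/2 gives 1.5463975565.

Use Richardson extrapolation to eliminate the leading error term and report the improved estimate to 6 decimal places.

1.544497

Leading term ∝ h^2; use weight 4 = 2^2.
Weighted: 6.1855902260 − 1.5520997044 = 4.6334905216
4.6334905216 ÷ 3 = 1.5444968405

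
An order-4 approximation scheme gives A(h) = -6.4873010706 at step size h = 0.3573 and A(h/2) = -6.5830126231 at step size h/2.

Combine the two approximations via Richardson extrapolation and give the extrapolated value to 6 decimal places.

With r = 4 the leading error scales as h^4, so the weight is 2^4 = 16.
Difference of the inputs: -6.5830126231 − (-6.4873010706) = -0.0957115525
Correction (A(h/2) − A(h))/(16 − 1) = (-0.0957115525)/15 = -0.0063807702
R = -6.5830126231 − 0.0063807702 = -6.5893933933
Gap between inputs: 9.571e-02; correction applied: −0.0063807702.

-6.589393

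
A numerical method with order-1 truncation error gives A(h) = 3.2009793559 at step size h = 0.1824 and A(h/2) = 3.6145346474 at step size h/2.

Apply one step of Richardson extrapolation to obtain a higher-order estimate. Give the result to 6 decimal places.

4.028090

r = 1: numerator weight 2, denominator 1.
2^1*A(h/2) = 7.2290692948; minus A(h) gives 4.0280899389.
4.0280899389 ÷ 1 = 4.0280899389
Shift from A(h/2): +0.4135552915.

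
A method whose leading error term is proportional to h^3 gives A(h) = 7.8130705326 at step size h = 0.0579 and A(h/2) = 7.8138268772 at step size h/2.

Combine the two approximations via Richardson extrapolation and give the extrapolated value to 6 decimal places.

With r = 3 the leading error scales as h^3, so the weight is 2^3 = 8.
8·7.8138268772 = 62.5106150176; subtract 7.8130705326 → 54.6975444850
Extrapolated: 54.6975444850 / 7 = 7.8139349264
Gap between inputs: 7.563e-04; correction applied: +0.0001080492.

7.813935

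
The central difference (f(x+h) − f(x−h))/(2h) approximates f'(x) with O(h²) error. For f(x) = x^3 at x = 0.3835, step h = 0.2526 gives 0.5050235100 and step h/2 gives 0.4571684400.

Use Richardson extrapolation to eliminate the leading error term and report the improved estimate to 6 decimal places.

0.441217

With r = 2 the leading error scales as h^2, so the weight is 2^2 = 4.
4·0.4571684400 = 1.8286737600; subtract 0.5050235100 → 1.3236502500
Divide by 2^2 − 1 = 3.
(4·0.4571684400 − 0.5050235100)/(4 − 1) = 0.4412167500
Shift from A(h/2): −0.0159516900.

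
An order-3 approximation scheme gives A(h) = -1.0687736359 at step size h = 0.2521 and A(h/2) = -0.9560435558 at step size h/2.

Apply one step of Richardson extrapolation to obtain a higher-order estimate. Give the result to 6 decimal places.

-0.939939

Order 3 gives 2^r = 8 and 2^r − 1 = 7.
8·(-0.9560435558) = -7.6483484464; (-7.6483484464) − (-1.0687736359) = -6.5795748105
(8·(-0.9560435558) − (-1.0687736359))/(8 − 1) = -0.9399392586
Correction |R − A(h/2)| = 1.610e-02; gap |A(h/2) − A(h)| = 1.127e-01.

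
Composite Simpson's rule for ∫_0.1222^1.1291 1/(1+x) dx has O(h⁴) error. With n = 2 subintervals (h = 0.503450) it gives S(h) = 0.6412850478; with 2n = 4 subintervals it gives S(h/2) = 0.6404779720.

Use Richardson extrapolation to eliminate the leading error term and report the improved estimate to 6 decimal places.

0.640424

The method has order 4: 2^4 = 16.
Numerator 16*A(h/2) − A(h) = 16*0.6404779720 − 0.6412850478 = 9.6063625042
9.6063625042 ÷ 15 = 0.6404241669
Shift from A(h/2): −0.0000538051.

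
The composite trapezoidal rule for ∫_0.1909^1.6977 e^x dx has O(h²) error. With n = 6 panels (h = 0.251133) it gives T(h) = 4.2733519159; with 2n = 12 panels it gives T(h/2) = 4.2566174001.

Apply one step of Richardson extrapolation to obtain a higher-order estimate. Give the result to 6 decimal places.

4.251039

Error is O(h^2); halving h shrinks it by 2^2 = 4.
Numerator 4×A(h/2) − A(h) = 4×4.2566174001 − 4.2733519159 = 12.7531176845
(4×4.2566174001 − 4.2733519159)/(4 − 1) = 4.2510392282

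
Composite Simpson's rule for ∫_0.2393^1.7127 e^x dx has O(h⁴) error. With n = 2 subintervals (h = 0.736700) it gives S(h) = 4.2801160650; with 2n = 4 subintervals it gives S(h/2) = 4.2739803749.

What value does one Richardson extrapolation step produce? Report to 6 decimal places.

4.273571

With r = 4 the leading error scales as h^4, so the weight is 2^4 = 16.
Difference of the inputs: 4.2739803749 − 4.2801160650 = -0.0061356901
Divide by 2^4 − 1 = 15: (-0.0061356901)/15 = -0.0004090460
R = A(h/2) + (A(h/2) − A(h))/15 = 4.2739803749 − 0.0004090460 = 4.2735713289
Correction |R − A(h/2)| = 4.090e-04; gap |A(h/2) − A(h)| = 6.136e-03.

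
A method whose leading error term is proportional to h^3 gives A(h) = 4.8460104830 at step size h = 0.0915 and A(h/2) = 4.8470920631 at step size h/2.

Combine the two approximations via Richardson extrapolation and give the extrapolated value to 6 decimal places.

Leading term ∝ h^3; use weight 8 = 2^3.
Top: 8(4.8470920631) − (4.8460104830) = 33.9307260218
R = 33.9307260218/7 = 4.8472465745

4.847247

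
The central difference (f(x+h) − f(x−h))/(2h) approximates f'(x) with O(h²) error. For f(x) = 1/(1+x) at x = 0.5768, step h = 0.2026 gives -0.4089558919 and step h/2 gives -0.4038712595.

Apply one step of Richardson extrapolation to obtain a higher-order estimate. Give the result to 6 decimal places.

Method order is 2; weight 2^2 = 4.
4×(-0.4038712595) = -1.6154850380; (-1.6154850380) − (-0.4089558919) = -1.2065291461
Divide by 2^2 − 1 = 3.
Extrapolated: (-1.2065291461) / 3 = -0.4021763820
Correction |R − A(h/2)| = 1.695e-03; gap |A(h/2) − A(h)| = 5.085e-03.

-0.402176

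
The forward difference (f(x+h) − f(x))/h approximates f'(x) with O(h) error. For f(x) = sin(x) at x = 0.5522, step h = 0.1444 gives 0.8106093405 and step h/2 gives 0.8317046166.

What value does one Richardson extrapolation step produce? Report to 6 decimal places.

0.852800

r = 1: numerator weight 2, denominator 1.
2*0.8317046166 = 1.6634092332; subtract 0.8106093405 → 0.8527998927
(2*0.8317046166 − 0.8106093405)/(2 − 1) = 0.8527998927
Gap between inputs: 2.110e-02; correction applied: +0.0210952761.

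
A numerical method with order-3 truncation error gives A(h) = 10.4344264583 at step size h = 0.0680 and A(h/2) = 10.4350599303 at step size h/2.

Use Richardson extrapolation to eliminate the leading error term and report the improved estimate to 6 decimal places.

10.435150

Order 3 gives 2^r = 8 and 2^r − 1 = 7.
Difference of the inputs: 10.4350599303 − 10.4344264583 = 0.0006334720
Correction (A(h/2) − A(h))/(8 − 1) = 0.0006334720/7 = 0.0000904960
R = 10.4350599303 + 0.0000904960 = 10.4351504263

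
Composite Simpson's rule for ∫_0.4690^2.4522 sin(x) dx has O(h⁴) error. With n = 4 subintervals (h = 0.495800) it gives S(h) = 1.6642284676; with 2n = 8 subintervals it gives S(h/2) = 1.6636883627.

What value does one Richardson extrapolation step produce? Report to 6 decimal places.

1.663652

The method has order 4: 2^4 = 16.
16 × 1.6636883627 = 26.6190138032; 26.6190138032 − 1.6642284676 = 24.9547853356
Divide by 2^4 − 1 = 15.
Extrapolated: 24.9547853356 / 15 = 1.6636523557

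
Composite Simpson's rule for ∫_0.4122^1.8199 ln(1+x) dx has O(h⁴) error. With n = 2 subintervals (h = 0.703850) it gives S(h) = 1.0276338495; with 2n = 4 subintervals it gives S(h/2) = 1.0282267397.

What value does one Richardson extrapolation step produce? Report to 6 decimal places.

1.028266

r = 4: numerator weight 16, denominator 15.
Numerator 16·A(h/2) − A(h) = 16·1.0282267397 − 1.0276338495 = 15.4239939857
Denominator 16 − 1 = 15.
(16·1.0282267397 − 1.0276338495)/(16 − 1) = 1.0282662657
Gap between inputs: 5.929e-04; correction applied: +0.0000395260.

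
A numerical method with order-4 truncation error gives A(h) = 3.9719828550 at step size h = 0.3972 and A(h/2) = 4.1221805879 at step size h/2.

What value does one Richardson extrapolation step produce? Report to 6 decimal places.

The method has order 4: 2^4 = 16.
Difference of the inputs: 4.1221805879 − 3.9719828550 = 0.1501977329
Correction (A(h/2) − A(h))/(16 − 1) = 0.1501977329/15 = 0.0100131822
R = 4.1221805879 + 0.0100131822 = 4.1321937701

4.132194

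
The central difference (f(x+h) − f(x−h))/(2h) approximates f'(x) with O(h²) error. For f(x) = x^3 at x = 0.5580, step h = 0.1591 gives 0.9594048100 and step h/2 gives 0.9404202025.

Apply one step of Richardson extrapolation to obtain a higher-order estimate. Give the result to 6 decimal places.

0.934092

Leading term ∝ h^2; use weight 4 = 2^2.
Weighted: 3.7616808100 − 0.9594048100 = 2.8022760000
Extrapolated: 2.8022760000 / 3 = 0.9340920000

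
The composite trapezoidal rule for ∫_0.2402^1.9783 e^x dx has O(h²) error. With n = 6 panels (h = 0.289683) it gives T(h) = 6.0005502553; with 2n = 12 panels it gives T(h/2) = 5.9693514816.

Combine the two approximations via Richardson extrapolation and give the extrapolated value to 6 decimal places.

Leading term ∝ h^2; use weight 4 = 2^2.
4 × 5.9693514816 = 23.8774059264; 23.8774059264 − 6.0005502553 = 17.8768556711
Denominator 4 − 1 = 3.
17.8768556711 ÷ 3 = 5.9589518904
Shift from A(h/2): −0.0103995912.

5.958952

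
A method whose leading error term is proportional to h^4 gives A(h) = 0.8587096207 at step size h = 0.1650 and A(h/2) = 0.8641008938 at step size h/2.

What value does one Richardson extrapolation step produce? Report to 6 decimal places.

Method order is 4; weight 2^4 = 16.
Numerator 16 × A(h/2) − A(h) = 16 × 0.8641008938 − 0.8587096207 = 12.9669046801
12.9669046801 ÷ 15 = 0.8644603120
Shift from A(h/2): +0.0003594182.

0.864460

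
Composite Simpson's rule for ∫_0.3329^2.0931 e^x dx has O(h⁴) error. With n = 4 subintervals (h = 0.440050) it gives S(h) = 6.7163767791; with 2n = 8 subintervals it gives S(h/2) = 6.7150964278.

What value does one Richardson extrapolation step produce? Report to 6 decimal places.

Method order is 4; weight 2^4 = 16.
2^4 × A(h/2) = 107.4415428448; minus A(h) gives 100.7251660657.
100.7251660657 ÷ 15 = 6.7150110710

6.715011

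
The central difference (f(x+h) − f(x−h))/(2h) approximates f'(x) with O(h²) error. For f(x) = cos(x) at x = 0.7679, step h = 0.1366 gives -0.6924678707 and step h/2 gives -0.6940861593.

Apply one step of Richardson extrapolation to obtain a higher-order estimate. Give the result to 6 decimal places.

Leading term ∝ h^2; use weight 4 = 2^2.
2^2×A(h/2) = -2.7763446372; minus A(h) gives -2.0838767665.
(-2.0838767665) ÷ 3 = -0.6946255888
Gap between inputs: 1.618e-03; correction applied: −0.0005394295.

-0.694626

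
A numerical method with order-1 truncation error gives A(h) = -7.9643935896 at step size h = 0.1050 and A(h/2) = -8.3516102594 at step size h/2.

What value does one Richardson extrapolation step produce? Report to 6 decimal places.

-8.738827

The method has order 1: 2^1 = 2.
A(h/2) − A(h) = -8.3516102594 − (-7.9643935896) = -0.3872166698
Divide by 2^1 − 1 = 1: (-0.3872166698)/1 = -0.3872166698
R = -8.3516102594 − 0.3872166698 = -8.7388269292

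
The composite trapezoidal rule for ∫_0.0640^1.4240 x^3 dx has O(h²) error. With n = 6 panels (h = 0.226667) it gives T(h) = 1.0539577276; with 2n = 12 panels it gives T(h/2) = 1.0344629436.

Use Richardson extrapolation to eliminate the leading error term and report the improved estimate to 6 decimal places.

1.027965

Leading term ∝ h^2; use weight 4 = 2^2.
Numerator 4 × A(h/2) − A(h) = 4 × 1.0344629436 − 1.0539577276 = 3.0838940468
R = 3.0838940468/3 = 1.0279646823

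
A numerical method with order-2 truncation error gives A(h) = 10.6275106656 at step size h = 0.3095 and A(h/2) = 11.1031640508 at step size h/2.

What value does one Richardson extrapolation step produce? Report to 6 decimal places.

11.261715

r = 2: numerator weight 4, denominator 3.
4×11.1031640508 = 44.4126562032; 44.4126562032 − 10.6275106656 = 33.7851455376
R = 33.7851455376/3 = 11.2617151792
Gap between inputs: 4.757e-01; correction applied: +0.1585511284.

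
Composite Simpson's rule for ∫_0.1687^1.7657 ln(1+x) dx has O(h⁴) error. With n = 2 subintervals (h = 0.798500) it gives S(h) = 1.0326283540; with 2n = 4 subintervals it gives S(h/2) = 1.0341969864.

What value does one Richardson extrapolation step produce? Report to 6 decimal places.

1.034302

r = 4, so 2^r = 16.
Weighted: 16.5471517824 − 1.0326283540 = 15.5145234284
Extrapolated: 15.5145234284 / 15 = 1.0343015619
Correction |R − A(h/2)| = 1.046e-04; gap |A(h/2) − A(h)| = 1.569e-03.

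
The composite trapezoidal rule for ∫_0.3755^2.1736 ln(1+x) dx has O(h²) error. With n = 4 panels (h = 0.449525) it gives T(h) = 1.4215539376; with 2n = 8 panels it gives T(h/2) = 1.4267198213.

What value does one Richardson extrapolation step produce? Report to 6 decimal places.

1.428442

The method has order 2: 2^2 = 4.
4·1.4267198213 − 1.4215539376 = 4.2853253476
4.2853253476 ÷ 3 = 1.4284417825
Correction |R − A(h/2)| = 1.722e-03; gap |A(h/2) − A(h)| = 5.166e-03.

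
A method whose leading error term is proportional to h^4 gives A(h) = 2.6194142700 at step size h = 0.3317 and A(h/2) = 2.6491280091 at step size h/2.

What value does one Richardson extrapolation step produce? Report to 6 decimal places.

Method order is 4; weight 2^4 = 16.
Difference of the inputs: 2.6491280091 − 2.6194142700 = 0.0297137391
Divide by 2^4 − 1 = 15: 0.0297137391/15 = 0.0019809159
R = 2.6491280091 + 0.0019809159 = 2.6511089250

2.651109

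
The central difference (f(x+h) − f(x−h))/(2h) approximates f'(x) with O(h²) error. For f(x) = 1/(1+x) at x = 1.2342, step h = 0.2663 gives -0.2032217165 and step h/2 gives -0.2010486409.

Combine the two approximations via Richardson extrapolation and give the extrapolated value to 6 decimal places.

With r = 2 the leading error scales as h^2, so the weight is 2^2 = 4.
4 × (-0.2010486409) − (-0.2032217165) = -0.6009728471
(-0.6009728471) ÷ 3 = -0.2003242824
Shift from A(h/2): +0.0007243585.

-0.200324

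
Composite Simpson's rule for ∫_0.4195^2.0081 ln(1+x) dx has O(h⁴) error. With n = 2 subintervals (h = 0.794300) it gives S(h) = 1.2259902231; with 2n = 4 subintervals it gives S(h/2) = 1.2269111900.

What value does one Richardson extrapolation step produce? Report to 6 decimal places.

1.226973

r = 4, so 2^r = 16.
16×1.2269111900 = 19.6305790400; 19.6305790400 − 1.2259902231 = 18.4045888169
R = 18.4045888169/15 = 1.2269725878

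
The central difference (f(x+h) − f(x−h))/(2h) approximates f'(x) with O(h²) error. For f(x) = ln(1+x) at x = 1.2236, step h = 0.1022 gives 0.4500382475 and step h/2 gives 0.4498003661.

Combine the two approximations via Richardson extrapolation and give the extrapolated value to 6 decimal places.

0.449721

Order 2 gives 2^r = 4 and 2^r − 1 = 3.
4·0.4498003661 − 0.4500382475 = 1.3491632169
Extrapolated: 1.3491632169 / 3 = 0.4497210723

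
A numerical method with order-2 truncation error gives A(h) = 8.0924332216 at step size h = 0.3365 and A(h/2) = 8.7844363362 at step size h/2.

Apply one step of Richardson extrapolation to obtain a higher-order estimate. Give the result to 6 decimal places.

The method has order 2: 2^2 = 4.
Top: 4(8.7844363362) − (8.0924332216) = 27.0453121232
Divide by 2^2 − 1 = 3.
R = 27.0453121232/3 = 9.0151040411

9.015104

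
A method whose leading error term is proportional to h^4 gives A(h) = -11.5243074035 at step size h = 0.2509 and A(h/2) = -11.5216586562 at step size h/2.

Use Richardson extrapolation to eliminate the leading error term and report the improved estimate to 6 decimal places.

-11.521482

Order 4 gives 2^r = 16 and 2^r − 1 = 15.
Difference of the inputs: -11.5216586562 − (-11.5243074035) = 0.0026487473
Correction (A(h/2) − A(h))/(16 − 1) = 0.0026487473/15 = 0.0001765832
R = A(h/2) + (A(h/2) − A(h))/15 = -11.5216586562 + 0.0001765832 = -11.5214820730
Gap between inputs: 2.649e-03; correction applied: +0.0001765832.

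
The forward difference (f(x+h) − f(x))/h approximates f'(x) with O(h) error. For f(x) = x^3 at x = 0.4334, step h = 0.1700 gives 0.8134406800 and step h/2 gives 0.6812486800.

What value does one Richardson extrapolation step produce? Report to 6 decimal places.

0.549057

With r = 1 the leading error scales as h^1, so the weight is 2^1 = 2.
2^1×A(h/2) = 1.3624973600; minus A(h) gives 0.5490566800.
R = 0.5490566800/1 = 0.5490566800
Correction |R − A(h/2)| = 1.322e-01; gap |A(h/2) − A(h)| = 1.322e-01.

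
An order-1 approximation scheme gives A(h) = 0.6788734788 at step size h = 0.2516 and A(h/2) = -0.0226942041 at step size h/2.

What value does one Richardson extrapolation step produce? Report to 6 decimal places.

Method order is 1; weight 2^1 = 2.
Weighted: (-0.0453884082) − 0.6788734788 = -0.7242618870
(-0.7242618870) ÷ 1 = -0.7242618870
Correction |R − A(h/2)| = 7.016e-01; gap |A(h/2) − A(h)| = 7.016e-01.

-0.724262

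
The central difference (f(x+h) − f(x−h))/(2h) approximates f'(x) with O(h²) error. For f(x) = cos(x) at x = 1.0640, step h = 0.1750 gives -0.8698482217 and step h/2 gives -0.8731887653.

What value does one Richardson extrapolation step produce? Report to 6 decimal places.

Order 2 gives 2^r = 4 and 2^r − 1 = 3.
4×(-0.8731887653) = -3.4927550612; subtract (-0.8698482217) → -2.6229068395
R = (-2.6229068395)/3 = -0.8743022798

-0.874302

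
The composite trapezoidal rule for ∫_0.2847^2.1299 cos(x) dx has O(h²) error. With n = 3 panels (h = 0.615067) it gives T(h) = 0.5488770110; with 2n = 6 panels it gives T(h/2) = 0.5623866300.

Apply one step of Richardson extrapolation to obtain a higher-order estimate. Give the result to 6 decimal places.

0.566890

The method has order 2: 2^2 = 4.
Numerator 4*A(h/2) − A(h) = 4*0.5623866300 − 0.5488770110 = 1.7006695090
Extrapolated: 1.7006695090 / 3 = 0.5668898363
Correction |R − A(h/2)| = 4.503e-03; gap |A(h/2) − A(h)| = 1.351e-02.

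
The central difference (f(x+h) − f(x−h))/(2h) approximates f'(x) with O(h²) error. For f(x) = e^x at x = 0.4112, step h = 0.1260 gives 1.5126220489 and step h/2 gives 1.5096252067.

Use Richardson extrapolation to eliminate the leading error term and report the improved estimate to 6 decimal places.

1.508626

With r = 2 the leading error scales as h^2, so the weight is 2^2 = 4.
Numerator 4×A(h/2) − A(h) = 4×1.5096252067 − 1.5126220489 = 4.5258787779
Denominator 4 − 1 = 3.
R = 4.5258787779/3 = 1.5086262593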